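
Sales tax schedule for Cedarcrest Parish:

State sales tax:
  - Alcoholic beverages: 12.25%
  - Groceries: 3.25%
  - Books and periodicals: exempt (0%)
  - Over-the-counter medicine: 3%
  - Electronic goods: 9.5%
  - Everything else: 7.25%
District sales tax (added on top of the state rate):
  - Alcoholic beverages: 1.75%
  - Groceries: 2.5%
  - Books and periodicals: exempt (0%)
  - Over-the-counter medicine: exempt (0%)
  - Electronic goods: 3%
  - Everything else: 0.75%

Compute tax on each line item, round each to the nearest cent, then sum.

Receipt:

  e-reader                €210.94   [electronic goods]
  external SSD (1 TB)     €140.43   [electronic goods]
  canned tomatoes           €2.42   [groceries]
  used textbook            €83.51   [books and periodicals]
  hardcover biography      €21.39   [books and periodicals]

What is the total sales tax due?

E-reader €210.94: electronic goods → 9.5% + 3% district = 12.5% → €26.37
External SSD (1 TB) €140.43: electronic goods → 9.5% + 3% district = 12.5% → €17.55
Canned tomatoes €2.42: groceries → 3.25% + 2.5% district = 5.75% → €0.14
Used textbook €83.51: books and periodicals → 0% + 0% district = 0% → €0.00
Hardcover biography €21.39: books and periodicals → 0% + 0% district = 0% → €0.00
Total tax = €26.37 + €17.55 + €0.14 = €44.06

€44.06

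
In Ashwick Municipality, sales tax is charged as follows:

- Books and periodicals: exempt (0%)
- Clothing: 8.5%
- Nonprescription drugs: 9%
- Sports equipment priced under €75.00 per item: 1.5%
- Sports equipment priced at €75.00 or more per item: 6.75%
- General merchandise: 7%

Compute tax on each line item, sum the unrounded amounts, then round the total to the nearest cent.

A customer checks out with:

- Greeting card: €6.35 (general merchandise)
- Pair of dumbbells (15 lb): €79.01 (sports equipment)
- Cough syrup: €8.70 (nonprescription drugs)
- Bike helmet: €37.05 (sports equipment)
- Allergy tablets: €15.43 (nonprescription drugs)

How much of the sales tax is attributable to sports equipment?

€5.89

Pair of dumbbells (15 lb) €79.01: sports equipment, €75.00 or more → 6.75% → €5.333175
Bike helmet €37.05: sports equipment, under €75.00 → 1.5% → €0.55575
Tax on sports equipment: unrounded sum = €5.888925 → €5.89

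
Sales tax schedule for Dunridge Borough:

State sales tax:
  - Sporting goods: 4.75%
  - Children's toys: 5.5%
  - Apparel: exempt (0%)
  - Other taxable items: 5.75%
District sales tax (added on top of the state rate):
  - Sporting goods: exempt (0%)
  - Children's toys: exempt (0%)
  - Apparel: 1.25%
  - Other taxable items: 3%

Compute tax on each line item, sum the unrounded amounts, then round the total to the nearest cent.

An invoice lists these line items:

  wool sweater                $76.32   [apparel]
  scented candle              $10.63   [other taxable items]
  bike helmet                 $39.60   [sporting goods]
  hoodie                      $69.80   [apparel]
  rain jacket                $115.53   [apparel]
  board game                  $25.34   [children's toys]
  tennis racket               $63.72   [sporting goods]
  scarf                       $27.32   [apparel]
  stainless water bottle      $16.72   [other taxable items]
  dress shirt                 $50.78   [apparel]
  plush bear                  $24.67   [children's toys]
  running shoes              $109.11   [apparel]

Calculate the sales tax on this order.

$15.66

Wool sweater $76.32: apparel → 0% + 1.25% district = 1.25% → $0.954
Scented candle $10.63: other taxable items → 5.75% + 3% district = 8.75% → $0.930125
Bike helmet $39.60: sporting goods → 4.75% + 0% district = 4.75% → $1.881
Hoodie $69.80: apparel → 0% + 1.25% district = 1.25% → $0.8725
Rain jacket $115.53: apparel → 0% + 1.25% district = 1.25% → $1.444125
Board game $25.34: children's toys → 5.5% + 0% district = 5.5% → $1.3937
Tennis racket $63.72: sporting goods → 4.75% + 0% district = 4.75% → $3.0267
Scarf $27.32: apparel → 0% + 1.25% district = 1.25% → $0.3415
Stainless water bottle $16.72: other taxable items → 5.75% + 3% district = 8.75% → $1.463
Dress shirt $50.78: apparel → 0% + 1.25% district = 1.25% → $0.63475
Plush bear $24.67: children's toys → 5.5% + 0% district = 5.5% → $1.35685
Running shoes $109.11: apparel → 0% + 1.25% district = 1.25% → $1.363875
Unrounded tax sum = $15.662125 → $15.66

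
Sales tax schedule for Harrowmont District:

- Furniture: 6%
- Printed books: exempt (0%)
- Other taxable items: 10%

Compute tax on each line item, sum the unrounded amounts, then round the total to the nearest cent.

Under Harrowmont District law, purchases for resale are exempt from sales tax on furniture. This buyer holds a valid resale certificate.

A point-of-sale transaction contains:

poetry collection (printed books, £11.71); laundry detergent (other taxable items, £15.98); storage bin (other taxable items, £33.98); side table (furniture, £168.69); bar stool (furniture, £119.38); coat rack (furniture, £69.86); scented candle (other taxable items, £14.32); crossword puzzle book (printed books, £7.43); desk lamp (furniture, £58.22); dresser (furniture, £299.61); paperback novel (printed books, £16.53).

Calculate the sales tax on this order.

£6.43

Poetry collection £11.71: printed books → 0% → £0.00
Laundry detergent £15.98: other taxable items → 10% → £1.598
Storage bin £33.98: other taxable items → 10% → £3.398
Side table £168.69: furniture, buyer-exempt → 0% → £0.00
Bar stool £119.38: furniture, buyer-exempt → 0% → £0.00
Coat rack £69.86: furniture, buyer-exempt → 0% → £0.00
Scented candle £14.32: other taxable items → 10% → £1.432
Crossword puzzle book £7.43: printed books → 0% → £0.00
Desk lamp £58.22: furniture, buyer-exempt → 0% → £0.00
Dresser £299.61: furniture, buyer-exempt → 0% → £0.00
Paperback novel £16.53: printed books → 0% → £0.00
Unrounded tax sum = £6.428 → £6.43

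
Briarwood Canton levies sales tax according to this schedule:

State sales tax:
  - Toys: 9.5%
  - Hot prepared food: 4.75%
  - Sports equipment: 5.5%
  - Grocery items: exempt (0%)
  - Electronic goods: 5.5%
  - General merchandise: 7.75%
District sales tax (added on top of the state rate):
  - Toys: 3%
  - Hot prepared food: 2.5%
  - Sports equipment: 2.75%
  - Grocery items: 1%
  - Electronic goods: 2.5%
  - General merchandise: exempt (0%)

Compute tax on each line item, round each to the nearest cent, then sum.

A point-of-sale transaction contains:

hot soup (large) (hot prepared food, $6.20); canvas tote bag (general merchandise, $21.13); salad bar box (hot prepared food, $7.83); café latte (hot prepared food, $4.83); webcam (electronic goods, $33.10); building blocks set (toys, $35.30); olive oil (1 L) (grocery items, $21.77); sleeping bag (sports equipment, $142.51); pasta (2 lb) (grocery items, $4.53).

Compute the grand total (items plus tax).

Hot soup (large) $6.20: hot prepared food → 4.75% + 2.5% district = 7.25% → $0.45
Canvas tote bag $21.13: general merchandise → 7.75% + 0% district = 7.75% → $1.64
Salad bar box $7.83: hot prepared food → 4.75% + 2.5% district = 7.25% → $0.57
Café latte $4.83: hot prepared food → 4.75% + 2.5% district = 7.25% → $0.35
Webcam $33.10: electronic goods → 5.5% + 2.5% district = 8% → $2.65
Building blocks set $35.30: toys → 9.5% + 3% district = 12.5% → $4.41
Olive oil (1 L) $21.77: grocery items → 0% + 1% district = 1% → $0.22
Sleeping bag $142.51: sports equipment → 5.5% + 2.75% district = 8.25% → $11.76
Pasta (2 lb) $4.53: grocery items → 0% + 1% district = 1% → $0.05
Subtotal = $277.20; tax = $22.10; total due = $299.30

$299.30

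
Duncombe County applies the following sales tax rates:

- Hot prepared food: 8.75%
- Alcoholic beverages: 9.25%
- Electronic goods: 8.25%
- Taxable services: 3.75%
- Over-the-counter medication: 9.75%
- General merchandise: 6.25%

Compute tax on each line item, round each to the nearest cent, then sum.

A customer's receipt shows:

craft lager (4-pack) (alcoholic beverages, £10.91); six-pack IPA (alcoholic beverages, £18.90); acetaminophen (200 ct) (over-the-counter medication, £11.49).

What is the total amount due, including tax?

Craft lager (4-pack) £10.91: alcoholic beverages → 9.25% → £1.01
Six-pack IPA £18.90: alcoholic beverages → 9.25% → £1.75
Acetaminophen (200 ct) £11.49: over-the-counter medication → 9.75% → £1.12
Subtotal = £41.30; tax = £3.88; total due = £45.18

£45.18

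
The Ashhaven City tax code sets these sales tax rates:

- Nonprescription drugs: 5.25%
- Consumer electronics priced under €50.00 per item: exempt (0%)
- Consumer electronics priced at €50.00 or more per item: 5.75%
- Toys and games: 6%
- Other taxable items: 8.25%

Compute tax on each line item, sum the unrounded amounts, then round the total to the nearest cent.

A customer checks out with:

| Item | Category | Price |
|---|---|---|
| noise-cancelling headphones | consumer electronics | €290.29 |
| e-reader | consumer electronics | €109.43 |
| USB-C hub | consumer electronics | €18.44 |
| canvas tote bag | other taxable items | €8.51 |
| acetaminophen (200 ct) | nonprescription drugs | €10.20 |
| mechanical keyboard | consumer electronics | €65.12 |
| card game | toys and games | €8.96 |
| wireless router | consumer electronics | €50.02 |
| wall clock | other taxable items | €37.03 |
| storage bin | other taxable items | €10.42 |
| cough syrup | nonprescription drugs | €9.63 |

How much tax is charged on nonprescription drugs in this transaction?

€1.04

Acetaminophen (200 ct) €10.20: nonprescription drugs → 5.25% → €0.5355
Cough syrup €9.63: nonprescription drugs → 5.25% → €0.505575
Tax on nonprescription drugs: unrounded sum = €1.041075 → €1.04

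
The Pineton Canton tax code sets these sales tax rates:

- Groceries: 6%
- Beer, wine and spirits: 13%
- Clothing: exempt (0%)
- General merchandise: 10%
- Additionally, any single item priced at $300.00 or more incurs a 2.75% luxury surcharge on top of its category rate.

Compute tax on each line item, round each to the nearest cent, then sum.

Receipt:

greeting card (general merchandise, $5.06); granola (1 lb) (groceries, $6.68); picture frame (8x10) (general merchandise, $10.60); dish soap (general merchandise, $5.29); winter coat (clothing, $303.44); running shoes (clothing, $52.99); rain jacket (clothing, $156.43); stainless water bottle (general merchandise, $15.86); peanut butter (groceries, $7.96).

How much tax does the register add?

$12.91

Greeting card $5.06: general merchandise → 10% → $0.51
Granola (1 lb) $6.68: groceries → 6% → $0.40
Picture frame (8x10) $10.60: general merchandise → 10% → $1.06
Dish soap $5.29: general merchandise → 10% → $0.53
Winter coat $303.44: clothing → 0% + 2.75% surcharge = 2.75% → $8.34
Running shoes $52.99: clothing → 0% → $0.00
Rain jacket $156.43: clothing → 0% → $0.00
Stainless water bottle $15.86: general merchandise → 10% → $1.59
Peanut butter $7.96: groceries → 6% → $0.48
Total tax = $0.51 + $0.40 + $1.06 + $0.53 + $8.34 + $1.59 + $0.48 = $12.91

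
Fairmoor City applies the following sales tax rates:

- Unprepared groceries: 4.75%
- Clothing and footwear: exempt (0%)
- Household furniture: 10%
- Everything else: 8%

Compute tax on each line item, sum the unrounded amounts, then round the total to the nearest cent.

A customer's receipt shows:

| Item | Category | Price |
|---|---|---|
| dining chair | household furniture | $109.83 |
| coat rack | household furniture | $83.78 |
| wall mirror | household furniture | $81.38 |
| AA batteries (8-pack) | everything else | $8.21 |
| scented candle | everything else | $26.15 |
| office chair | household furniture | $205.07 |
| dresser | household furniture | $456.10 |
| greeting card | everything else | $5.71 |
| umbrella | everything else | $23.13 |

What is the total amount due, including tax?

Dining chair $109.83: household furniture → 10% → $10.983
Coat rack $83.78: household furniture → 10% → $8.378
Wall mirror $81.38: household furniture → 10% → $8.138
AA batteries (8-pack) $8.21: everything else → 8% → $0.6568
Scented candle $26.15: everything else → 8% → $2.092
Office chair $205.07: household furniture → 10% → $20.507
Dresser $456.10: household furniture → 10% → $45.61
Greeting card $5.71: everything else → 8% → $0.4568
Umbrella $23.13: everything else → 8% → $1.8504
Subtotal = $999.36; unrounded tax = $98.672 → $98.67; total due = $1098.03

$1098.03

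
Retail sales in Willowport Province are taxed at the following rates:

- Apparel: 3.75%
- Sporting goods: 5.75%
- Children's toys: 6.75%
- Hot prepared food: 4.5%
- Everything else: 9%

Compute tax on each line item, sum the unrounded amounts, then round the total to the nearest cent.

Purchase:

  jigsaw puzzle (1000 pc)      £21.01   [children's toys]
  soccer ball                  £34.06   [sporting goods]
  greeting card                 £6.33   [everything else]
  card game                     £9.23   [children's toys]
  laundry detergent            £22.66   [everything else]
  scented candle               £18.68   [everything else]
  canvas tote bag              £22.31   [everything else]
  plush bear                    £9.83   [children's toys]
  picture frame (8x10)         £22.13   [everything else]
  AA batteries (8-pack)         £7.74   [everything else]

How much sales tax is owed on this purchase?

Jigsaw puzzle (1000 pc) £21.01: children's toys → 6.75% → £1.418175
Soccer ball £34.06: sporting goods → 5.75% → £1.95845
Greeting card £6.33: everything else → 9% → £0.5697
Card game £9.23: children's toys → 6.75% → £0.623025
Laundry detergent £22.66: everything else → 9% → £2.0394
Scented candle £18.68: everything else → 9% → £1.6812
Canvas tote bag £22.31: everything else → 9% → £2.0079
Plush bear £9.83: children's toys → 6.75% → £0.663525
Picture frame (8x10) £22.13: everything else → 9% → £1.9917
AA batteries (8-pack) £7.74: everything else → 9% → £0.6966
Unrounded tax sum = £13.649675 → £13.65

£13.65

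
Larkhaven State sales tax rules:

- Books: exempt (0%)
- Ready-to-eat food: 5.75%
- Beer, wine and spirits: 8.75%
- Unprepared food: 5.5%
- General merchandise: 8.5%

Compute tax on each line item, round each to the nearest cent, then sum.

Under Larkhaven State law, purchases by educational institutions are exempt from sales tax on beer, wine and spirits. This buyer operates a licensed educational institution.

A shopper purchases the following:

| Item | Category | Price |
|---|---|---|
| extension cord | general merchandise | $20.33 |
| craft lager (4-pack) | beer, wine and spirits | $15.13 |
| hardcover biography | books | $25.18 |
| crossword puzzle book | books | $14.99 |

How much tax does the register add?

$1.73

Extension cord $20.33: general merchandise → 8.5% → $1.73
Craft lager (4-pack) $15.13: beer, wine and spirits, buyer-exempt → 0% → $0.00
Hardcover biography $25.18: books → 0% → $0.00
Crossword puzzle book $14.99: books → 0% → $0.00
Total tax = $1.73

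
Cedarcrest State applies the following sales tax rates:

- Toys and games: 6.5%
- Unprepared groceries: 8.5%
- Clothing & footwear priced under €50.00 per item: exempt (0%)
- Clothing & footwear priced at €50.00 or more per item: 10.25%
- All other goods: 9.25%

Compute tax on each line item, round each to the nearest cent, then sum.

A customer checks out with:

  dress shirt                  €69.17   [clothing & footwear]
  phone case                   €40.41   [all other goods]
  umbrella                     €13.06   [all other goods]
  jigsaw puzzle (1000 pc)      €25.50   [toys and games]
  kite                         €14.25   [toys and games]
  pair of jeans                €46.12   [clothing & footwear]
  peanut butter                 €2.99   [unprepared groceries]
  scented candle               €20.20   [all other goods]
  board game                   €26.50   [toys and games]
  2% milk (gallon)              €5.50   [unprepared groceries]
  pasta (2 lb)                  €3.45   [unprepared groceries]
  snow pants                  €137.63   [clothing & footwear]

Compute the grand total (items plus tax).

Dress shirt €69.17: clothing & footwear, €50.00 or more → 10.25% → €7.09
Phone case €40.41: all other goods → 9.25% → €3.74
Umbrella €13.06: all other goods → 9.25% → €1.21
Jigsaw puzzle (1000 pc) €25.50: toys and games → 6.5% → €1.66
Kite €14.25: toys and games → 6.5% → €0.93
Pair of jeans €46.12: clothing & footwear, under €50.00 → 0% → €0.00
Peanut butter €2.99: unprepared groceries → 8.5% → €0.25
Scented candle €20.20: all other goods → 9.25% → €1.87
Board game €26.50: toys and games → 6.5% → €1.72
2% milk (gallon) €5.50: unprepared groceries → 8.5% → €0.47
Pasta (2 lb) €3.45: unprepared groceries → 8.5% → €0.29
Snow pants €137.63: clothing & footwear, €50.00 or more → 10.25% → €14.11
Subtotal = €404.78; tax = €33.34; total due = €438.12

€438.12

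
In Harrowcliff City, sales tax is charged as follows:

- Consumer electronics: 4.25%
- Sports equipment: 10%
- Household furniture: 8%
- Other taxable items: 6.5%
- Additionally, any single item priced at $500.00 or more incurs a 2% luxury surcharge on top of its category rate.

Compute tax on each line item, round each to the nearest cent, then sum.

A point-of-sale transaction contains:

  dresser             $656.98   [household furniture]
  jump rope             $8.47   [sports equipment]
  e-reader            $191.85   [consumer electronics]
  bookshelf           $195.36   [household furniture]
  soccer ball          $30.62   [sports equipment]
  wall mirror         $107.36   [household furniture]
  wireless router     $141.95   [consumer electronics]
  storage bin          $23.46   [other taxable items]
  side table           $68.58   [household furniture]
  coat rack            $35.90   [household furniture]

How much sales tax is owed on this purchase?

Dresser $656.98: household furniture → 8% + 2% surcharge = 10% → $65.70
Jump rope $8.47: sports equipment → 10% → $0.85
E-reader $191.85: consumer electronics → 4.25% → $8.15
Bookshelf $195.36: household furniture → 8% → $15.63
Soccer ball $30.62: sports equipment → 10% → $3.06
Wall mirror $107.36: household furniture → 8% → $8.59
Wireless router $141.95: consumer electronics → 4.25% → $6.03
Storage bin $23.46: other taxable items → 6.5% → $1.52
Side table $68.58: household furniture → 8% → $5.49
Coat rack $35.90: household furniture → 8% → $2.87
Total tax = $65.70 + $0.85 + $8.15 + $15.63 + $3.06 + $8.59 + $6.03 + $1.52 + $5.49 + $2.87 = $117.89

$117.89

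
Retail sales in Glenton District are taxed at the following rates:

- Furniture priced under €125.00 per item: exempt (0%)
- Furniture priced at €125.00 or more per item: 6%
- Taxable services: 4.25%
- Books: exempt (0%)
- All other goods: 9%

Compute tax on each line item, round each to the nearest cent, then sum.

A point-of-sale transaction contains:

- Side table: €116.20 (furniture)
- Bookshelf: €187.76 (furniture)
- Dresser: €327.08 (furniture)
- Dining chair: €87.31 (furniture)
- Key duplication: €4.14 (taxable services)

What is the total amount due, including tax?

Side table €116.20: furniture, under €125.00 → 0% → €0.00
Bookshelf €187.76: furniture, €125.00 or more → 6% → €11.27
Dresser €327.08: furniture, €125.00 or more → 6% → €19.62
Dining chair €87.31: furniture, under €125.00 → 0% → €0.00
Key duplication €4.14: taxable services → 4.25% → €0.18
Subtotal = €722.49; tax = €31.07; total due = €753.56

€753.56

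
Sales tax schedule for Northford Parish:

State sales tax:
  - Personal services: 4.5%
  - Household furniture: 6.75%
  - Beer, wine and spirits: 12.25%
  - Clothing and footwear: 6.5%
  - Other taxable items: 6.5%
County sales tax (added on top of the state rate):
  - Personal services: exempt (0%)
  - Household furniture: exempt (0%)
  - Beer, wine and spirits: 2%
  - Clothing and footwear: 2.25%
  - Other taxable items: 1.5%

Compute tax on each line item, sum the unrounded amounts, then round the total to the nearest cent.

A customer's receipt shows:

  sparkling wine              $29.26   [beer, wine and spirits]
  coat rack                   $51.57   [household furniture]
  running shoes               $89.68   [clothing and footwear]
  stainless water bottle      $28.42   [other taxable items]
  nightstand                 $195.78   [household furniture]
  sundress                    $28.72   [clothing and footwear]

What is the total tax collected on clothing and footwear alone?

$10.36

Running shoes $89.68: clothing and footwear → 6.5% + 2.25% county = 8.75% → $7.847
Sundress $28.72: clothing and footwear → 6.5% + 2.25% county = 8.75% → $2.513
Tax on clothing and footwear: unrounded sum = $10.36 → $10.36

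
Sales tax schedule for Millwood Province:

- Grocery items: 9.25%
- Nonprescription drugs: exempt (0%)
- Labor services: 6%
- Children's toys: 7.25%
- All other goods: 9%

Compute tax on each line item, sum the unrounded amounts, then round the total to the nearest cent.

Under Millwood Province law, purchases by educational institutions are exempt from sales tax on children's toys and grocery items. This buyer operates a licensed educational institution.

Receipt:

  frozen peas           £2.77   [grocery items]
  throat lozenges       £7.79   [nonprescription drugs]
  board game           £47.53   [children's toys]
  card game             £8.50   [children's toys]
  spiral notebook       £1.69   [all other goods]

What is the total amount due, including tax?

£68.43

Frozen peas £2.77: grocery items, buyer-exempt → 0% → £0.00
Throat lozenges £7.79: nonprescription drugs → 0% → £0.00
Board game £47.53: children's toys, buyer-exempt → 0% → £0.00
Card game £8.50: children's toys, buyer-exempt → 0% → £0.00
Spiral notebook £1.69: all other goods → 9% → £0.1521
Subtotal = £68.28; unrounded tax = £0.1521 → £0.15; total due = £68.43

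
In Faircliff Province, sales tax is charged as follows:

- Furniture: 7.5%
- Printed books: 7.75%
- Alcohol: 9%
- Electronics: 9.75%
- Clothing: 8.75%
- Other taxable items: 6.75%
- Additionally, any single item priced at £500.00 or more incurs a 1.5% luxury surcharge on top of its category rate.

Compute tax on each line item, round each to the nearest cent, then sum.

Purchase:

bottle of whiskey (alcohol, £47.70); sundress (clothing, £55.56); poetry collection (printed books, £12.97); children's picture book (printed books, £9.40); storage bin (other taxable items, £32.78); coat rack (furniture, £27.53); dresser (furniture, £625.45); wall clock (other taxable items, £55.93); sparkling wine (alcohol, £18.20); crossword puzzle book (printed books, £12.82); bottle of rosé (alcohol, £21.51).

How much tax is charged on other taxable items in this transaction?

£5.99

Storage bin £32.78: other taxable items → 6.75% → £2.21
Wall clock £55.93: other taxable items → 6.75% → £3.78
Tax on other taxable items = £2.21 + £3.78 = £5.99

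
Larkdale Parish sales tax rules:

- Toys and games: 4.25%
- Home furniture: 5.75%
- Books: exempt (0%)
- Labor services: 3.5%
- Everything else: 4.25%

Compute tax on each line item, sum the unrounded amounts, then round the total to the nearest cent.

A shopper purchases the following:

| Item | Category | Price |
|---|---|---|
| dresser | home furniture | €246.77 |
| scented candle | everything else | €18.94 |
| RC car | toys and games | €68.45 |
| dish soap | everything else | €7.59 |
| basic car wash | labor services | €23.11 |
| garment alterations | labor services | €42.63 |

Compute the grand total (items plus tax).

€428.02

Dresser €246.77: home furniture → 5.75% → €14.189275
Scented candle €18.94: everything else → 4.25% → €0.80495
RC car €68.45: toys and games → 4.25% → €2.909125
Dish soap €7.59: everything else → 4.25% → €0.322575
Basic car wash €23.11: labor services → 3.5% → €0.80885
Garment alterations €42.63: labor services → 3.5% → €1.49205
Subtotal = €407.49; unrounded tax = €20.526825 → €20.53; total due = €428.02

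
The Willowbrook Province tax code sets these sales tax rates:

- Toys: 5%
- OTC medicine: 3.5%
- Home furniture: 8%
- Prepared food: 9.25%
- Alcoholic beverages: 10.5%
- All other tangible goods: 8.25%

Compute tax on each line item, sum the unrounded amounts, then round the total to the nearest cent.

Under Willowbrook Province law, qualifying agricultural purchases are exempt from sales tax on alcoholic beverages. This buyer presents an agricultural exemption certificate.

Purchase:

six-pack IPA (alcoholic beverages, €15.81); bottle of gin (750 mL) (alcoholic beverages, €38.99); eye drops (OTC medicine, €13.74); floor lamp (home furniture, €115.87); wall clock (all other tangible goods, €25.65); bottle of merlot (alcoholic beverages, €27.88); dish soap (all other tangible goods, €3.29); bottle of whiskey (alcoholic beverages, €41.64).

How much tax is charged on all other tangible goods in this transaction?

Wall clock €25.65: all other tangible goods → 8.25% → €2.116125
Dish soap €3.29: all other tangible goods → 8.25% → €0.271425
Tax on all other tangible goods: unrounded sum = €2.38755 → €2.39

€2.39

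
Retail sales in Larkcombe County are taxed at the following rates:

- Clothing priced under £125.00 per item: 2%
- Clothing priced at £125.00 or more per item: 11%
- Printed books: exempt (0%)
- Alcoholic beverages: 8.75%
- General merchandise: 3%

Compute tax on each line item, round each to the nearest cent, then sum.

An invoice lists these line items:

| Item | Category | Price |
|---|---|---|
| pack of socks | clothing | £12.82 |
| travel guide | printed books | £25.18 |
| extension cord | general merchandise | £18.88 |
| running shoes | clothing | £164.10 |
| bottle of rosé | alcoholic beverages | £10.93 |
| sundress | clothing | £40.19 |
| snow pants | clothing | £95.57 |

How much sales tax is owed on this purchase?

Pack of socks £12.82: clothing, under £125.00 → 2% → £0.26
Travel guide £25.18: printed books → 0% → £0.00
Extension cord £18.88: general merchandise → 3% → £0.57
Running shoes £164.10: clothing, £125.00 or more → 11% → £18.05
Bottle of rosé £10.93: alcoholic beverages → 8.75% → £0.96
Sundress £40.19: clothing, under £125.00 → 2% → £0.80
Snow pants £95.57: clothing, under £125.00 → 2% → £1.91
Total tax = £0.26 + £0.57 + £18.05 + £0.96 + £0.80 + £1.91 = £22.55

£22.55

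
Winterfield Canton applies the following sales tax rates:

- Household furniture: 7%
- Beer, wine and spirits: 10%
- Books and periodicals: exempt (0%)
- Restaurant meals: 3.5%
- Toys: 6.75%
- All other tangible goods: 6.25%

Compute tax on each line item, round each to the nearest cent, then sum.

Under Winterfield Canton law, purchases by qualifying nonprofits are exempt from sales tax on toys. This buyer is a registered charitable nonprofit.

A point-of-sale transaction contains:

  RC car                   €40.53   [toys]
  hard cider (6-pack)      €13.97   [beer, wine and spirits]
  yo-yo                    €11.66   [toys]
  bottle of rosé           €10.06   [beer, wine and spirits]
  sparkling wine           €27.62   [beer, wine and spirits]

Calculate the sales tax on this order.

€5.17

RC car €40.53: toys, buyer-exempt → 0% → €0.00
Hard cider (6-pack) €13.97: beer, wine and spirits → 10% → €1.40
Yo-yo €11.66: toys, buyer-exempt → 0% → €0.00
Bottle of rosé €10.06: beer, wine and spirits → 10% → €1.01
Sparkling wine €27.62: beer, wine and spirits → 10% → €2.76
Total tax = €1.40 + €1.01 + €2.76 = €5.17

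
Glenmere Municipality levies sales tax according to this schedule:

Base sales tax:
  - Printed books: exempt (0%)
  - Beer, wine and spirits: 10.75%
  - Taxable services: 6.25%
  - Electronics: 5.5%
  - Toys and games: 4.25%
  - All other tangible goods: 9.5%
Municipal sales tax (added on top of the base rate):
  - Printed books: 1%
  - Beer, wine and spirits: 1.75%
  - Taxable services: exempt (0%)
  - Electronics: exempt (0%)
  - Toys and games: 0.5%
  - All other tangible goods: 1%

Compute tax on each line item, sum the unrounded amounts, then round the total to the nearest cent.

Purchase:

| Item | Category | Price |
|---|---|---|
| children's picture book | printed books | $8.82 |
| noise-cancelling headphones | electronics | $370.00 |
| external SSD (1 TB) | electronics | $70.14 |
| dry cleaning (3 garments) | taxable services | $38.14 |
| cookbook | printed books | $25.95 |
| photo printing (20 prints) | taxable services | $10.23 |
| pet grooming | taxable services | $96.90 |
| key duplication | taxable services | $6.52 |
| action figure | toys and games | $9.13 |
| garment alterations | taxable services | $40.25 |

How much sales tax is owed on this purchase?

$36.99

Children's picture book $8.82: printed books → 0% + 1% municipal = 1% → $0.0882
Noise-cancelling headphones $370.00: electronics → 5.5% + 0% municipal = 5.5% → $20.35
External SSD (1 TB) $70.14: electronics → 5.5% + 0% municipal = 5.5% → $3.8577
Dry cleaning (3 garments) $38.14: taxable services → 6.25% + 0% municipal = 6.25% → $2.38375
Cookbook $25.95: printed books → 0% + 1% municipal = 1% → $0.2595
Photo printing (20 prints) $10.23: taxable services → 6.25% + 0% municipal = 6.25% → $0.639375
Pet grooming $96.90: taxable services → 6.25% + 0% municipal = 6.25% → $6.05625
Key duplication $6.52: taxable services → 6.25% + 0% municipal = 6.25% → $0.4075
Action figure $9.13: toys and games → 4.25% + 0.5% municipal = 4.75% → $0.433675
Garment alterations $40.25: taxable services → 6.25% + 0% municipal = 6.25% → $2.515625
Unrounded tax sum = $36.991575 → $36.99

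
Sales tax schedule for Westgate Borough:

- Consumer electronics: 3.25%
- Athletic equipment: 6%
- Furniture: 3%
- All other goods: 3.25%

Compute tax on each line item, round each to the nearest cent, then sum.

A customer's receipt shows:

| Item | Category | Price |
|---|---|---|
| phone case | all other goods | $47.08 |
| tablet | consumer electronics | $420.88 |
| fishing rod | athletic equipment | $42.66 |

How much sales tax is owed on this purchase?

$17.77

Phone case $47.08: all other goods → 3.25% → $1.53
Tablet $420.88: consumer electronics → 3.25% → $13.68
Fishing rod $42.66: athletic equipment → 6% → $2.56
Total tax = $1.53 + $13.68 + $2.56 = $17.77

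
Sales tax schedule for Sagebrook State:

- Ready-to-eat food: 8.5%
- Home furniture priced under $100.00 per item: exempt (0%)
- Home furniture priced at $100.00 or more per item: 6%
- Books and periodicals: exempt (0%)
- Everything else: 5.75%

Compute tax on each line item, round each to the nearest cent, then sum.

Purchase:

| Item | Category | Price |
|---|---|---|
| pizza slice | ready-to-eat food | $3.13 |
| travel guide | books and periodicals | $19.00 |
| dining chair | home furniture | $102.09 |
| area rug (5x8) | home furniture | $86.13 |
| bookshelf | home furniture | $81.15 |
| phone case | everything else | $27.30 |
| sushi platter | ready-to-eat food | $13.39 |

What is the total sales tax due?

$9.11

Pizza slice $3.13: ready-to-eat food → 8.5% → $0.27
Travel guide $19.00: books and periodicals → 0% → $0.00
Dining chair $102.09: home furniture, $100.00 or more → 6% → $6.13
Area rug (5x8) $86.13: home furniture, under $100.00 → 0% → $0.00
Bookshelf $81.15: home furniture, under $100.00 → 0% → $0.00
Phone case $27.30: everything else → 5.75% → $1.57
Sushi platter $13.39: ready-to-eat food → 8.5% → $1.14
Total tax = $0.27 + $6.13 + $1.57 + $1.14 = $9.11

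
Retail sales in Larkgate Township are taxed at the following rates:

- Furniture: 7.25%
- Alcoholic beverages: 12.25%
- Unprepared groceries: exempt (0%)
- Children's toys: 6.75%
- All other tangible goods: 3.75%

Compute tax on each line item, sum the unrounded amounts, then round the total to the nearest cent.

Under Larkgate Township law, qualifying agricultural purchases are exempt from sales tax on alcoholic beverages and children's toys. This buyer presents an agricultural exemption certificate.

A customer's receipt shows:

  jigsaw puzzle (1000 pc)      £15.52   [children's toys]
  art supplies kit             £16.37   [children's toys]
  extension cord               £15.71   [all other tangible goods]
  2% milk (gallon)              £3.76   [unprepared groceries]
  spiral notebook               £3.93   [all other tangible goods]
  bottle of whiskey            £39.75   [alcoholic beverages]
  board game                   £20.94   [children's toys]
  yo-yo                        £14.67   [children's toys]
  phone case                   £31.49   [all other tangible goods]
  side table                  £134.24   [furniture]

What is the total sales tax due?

Jigsaw puzzle (1000 pc) £15.52: children's toys, buyer-exempt → 0% → £0.00
Art supplies kit £16.37: children's toys, buyer-exempt → 0% → £0.00
Extension cord £15.71: all other tangible goods → 3.75% → £0.589125
2% milk (gallon) £3.76: unprepared groceries → 0% → £0.00
Spiral notebook £3.93: all other tangible goods → 3.75% → £0.147375
Bottle of whiskey £39.75: alcoholic beverages, buyer-exempt → 0% → £0.00
Board game £20.94: children's toys, buyer-exempt → 0% → £0.00
Yo-yo £14.67: children's toys, buyer-exempt → 0% → £0.00
Phone case £31.49: all other tangible goods → 3.75% → £1.180875
Side table £134.24: furniture → 7.25% → £9.7324
Unrounded tax sum = £11.649775 → £11.65

£11.65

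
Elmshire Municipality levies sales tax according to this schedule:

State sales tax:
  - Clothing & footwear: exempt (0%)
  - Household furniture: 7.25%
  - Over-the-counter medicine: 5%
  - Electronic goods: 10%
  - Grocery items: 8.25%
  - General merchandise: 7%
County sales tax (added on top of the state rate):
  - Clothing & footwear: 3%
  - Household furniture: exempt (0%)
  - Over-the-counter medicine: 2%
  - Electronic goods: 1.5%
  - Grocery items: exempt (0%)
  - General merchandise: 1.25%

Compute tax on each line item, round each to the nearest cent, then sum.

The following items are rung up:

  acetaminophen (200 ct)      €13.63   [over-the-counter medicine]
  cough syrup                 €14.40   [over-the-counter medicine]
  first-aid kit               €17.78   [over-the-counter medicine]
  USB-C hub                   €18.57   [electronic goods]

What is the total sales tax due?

€5.34

Acetaminophen (200 ct) €13.63: over-the-counter medicine → 5% + 2% county = 7% → €0.95
Cough syrup €14.40: over-the-counter medicine → 5% + 2% county = 7% → €1.01
First-aid kit €17.78: over-the-counter medicine → 5% + 2% county = 7% → €1.24
USB-C hub €18.57: electronic goods → 10% + 1.5% county = 11.5% → €2.14
Total tax = €0.95 + €1.01 + €1.24 + €2.14 = €5.34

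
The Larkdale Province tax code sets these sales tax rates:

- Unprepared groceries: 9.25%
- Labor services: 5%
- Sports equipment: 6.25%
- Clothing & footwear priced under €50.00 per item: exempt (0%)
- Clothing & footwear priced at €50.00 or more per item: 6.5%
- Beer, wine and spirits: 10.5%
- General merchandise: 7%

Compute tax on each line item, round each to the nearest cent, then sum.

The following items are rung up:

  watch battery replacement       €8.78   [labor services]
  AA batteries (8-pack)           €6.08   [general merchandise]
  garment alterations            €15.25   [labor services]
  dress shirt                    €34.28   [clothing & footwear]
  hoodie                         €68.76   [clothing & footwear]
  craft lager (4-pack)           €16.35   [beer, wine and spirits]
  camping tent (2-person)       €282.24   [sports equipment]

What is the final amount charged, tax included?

Watch battery replacement €8.78: labor services → 5% → €0.44
AA batteries (8-pack) €6.08: general merchandise → 7% → €0.43
Garment alterations €15.25: labor services → 5% → €0.76
Dress shirt €34.28: clothing & footwear, under €50.00 → 0% → €0.00
Hoodie €68.76: clothing & footwear, €50.00 or more → 6.5% → €4.47
Craft lager (4-pack) €16.35: beer, wine and spirits → 10.5% → €1.72
Camping tent (2-person) €282.24: sports equipment → 6.25% → €17.64
Subtotal = €431.74; tax = €25.46; total due = €457.20

€457.20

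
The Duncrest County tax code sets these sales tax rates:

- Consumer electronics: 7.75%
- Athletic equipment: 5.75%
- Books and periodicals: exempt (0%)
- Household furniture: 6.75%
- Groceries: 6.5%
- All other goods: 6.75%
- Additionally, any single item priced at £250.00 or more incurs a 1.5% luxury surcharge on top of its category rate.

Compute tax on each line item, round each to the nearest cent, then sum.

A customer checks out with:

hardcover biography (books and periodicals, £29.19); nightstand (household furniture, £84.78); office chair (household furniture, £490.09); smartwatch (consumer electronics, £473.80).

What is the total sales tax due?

Hardcover biography £29.19: books and periodicals → 0% → £0.00
Nightstand £84.78: household furniture → 6.75% → £5.72
Office chair £490.09: household furniture → 6.75% + 1.5% surcharge = 8.25% → £40.43
Smartwatch £473.80: consumer electronics → 7.75% + 1.5% surcharge = 9.25% → £43.83
Total tax = £5.72 + £40.43 + £43.83 = £89.98

£89.98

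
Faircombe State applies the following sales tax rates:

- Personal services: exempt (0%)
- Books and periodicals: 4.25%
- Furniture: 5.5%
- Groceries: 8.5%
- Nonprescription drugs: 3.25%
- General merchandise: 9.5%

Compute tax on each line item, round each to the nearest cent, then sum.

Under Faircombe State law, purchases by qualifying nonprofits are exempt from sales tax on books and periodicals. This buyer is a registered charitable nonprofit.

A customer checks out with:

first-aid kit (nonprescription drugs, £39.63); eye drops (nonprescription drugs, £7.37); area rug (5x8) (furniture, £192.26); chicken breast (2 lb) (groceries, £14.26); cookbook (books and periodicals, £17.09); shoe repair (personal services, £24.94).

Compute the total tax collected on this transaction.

£13.31

First-aid kit £39.63: nonprescription drugs → 3.25% → £1.29
Eye drops £7.37: nonprescription drugs → 3.25% → £0.24
Area rug (5x8) £192.26: furniture → 5.5% → £10.57
Chicken breast (2 lb) £14.26: groceries → 8.5% → £1.21
Cookbook £17.09: books and periodicals, buyer-exempt → 0% → £0.00
Shoe repair £24.94: personal services → 0% → £0.00
Total tax = £1.29 + £0.24 + £10.57 + £1.21 = £13.31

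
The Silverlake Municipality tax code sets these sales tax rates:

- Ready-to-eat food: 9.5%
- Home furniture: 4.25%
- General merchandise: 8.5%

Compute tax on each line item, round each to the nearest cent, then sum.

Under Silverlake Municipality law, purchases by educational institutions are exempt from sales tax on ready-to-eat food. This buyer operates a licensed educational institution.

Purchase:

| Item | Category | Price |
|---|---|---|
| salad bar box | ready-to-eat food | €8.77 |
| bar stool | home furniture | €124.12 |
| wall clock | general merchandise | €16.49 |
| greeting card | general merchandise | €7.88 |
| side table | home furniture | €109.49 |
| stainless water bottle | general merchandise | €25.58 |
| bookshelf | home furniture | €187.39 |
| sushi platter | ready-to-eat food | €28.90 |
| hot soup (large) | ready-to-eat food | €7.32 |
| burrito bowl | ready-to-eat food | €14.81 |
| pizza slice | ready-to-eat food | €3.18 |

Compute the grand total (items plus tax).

€556.06

Salad bar box €8.77: ready-to-eat food, buyer-exempt → 0% → €0.00
Bar stool €124.12: home furniture → 4.25% → €5.28
Wall clock €16.49: general merchandise → 8.5% → €1.40
Greeting card €7.88: general merchandise → 8.5% → €0.67
Side table €109.49: home furniture → 4.25% → €4.65
Stainless water bottle €25.58: general merchandise → 8.5% → €2.17
Bookshelf €187.39: home furniture → 4.25% → €7.96
Sushi platter €28.90: ready-to-eat food, buyer-exempt → 0% → €0.00
Hot soup (large) €7.32: ready-to-eat food, buyer-exempt → 0% → €0.00
Burrito bowl €14.81: ready-to-eat food, buyer-exempt → 0% → €0.00
Pizza slice €3.18: ready-to-eat food, buyer-exempt → 0% → €0.00
Subtotal = €533.93; tax = €22.13; total due = €556.06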